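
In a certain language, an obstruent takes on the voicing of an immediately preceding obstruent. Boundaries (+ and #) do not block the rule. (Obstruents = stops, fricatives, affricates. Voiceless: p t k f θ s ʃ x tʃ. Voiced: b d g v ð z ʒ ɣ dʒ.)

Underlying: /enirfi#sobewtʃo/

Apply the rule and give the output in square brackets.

no segment meets the rule's conditions; no change.

[enirfi#sobewtʃo]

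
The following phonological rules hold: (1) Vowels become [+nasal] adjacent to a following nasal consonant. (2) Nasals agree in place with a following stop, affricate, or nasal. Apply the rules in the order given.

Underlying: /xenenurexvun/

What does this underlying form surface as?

Rule 1: /e/ before nasal /n/ → [ẽ]
Rule 1: /e/ before nasal /n/ → [ẽ]
Rule 1: /u/ before nasal /n/ → [ũ]
After rule 1: xẽnẽnurexvũn
Rule 2: no segment meets the rule's conditions; no change.

[xẽnẽnurexvũn]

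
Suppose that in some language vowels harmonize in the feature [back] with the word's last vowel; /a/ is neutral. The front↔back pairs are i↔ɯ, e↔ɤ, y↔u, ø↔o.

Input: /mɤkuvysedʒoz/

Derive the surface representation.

[mɤkuvusɤdʒoz]

/y/ harmonizes with /o/ ([+back]) → [u]
/e/ harmonizes with /o/ ([+back]) → [ɤ]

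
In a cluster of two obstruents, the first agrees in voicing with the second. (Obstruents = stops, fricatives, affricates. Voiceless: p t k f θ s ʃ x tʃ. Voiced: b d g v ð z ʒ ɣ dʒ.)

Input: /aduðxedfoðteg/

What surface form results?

[aduθxetfoθteg]

/ð/ before /x/ (voiceless) → [θ]
/d/ before /f/ (voiceless) → [t]
/ð/ before /t/ (voiceless) → [θ]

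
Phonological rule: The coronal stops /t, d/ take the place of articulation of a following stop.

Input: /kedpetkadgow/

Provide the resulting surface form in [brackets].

[kebpekkaggow]

/d/ before /p/ (labial) → [b]
/t/ before /k/ (velar) → [k]
/d/ before /g/ (velar) → [g]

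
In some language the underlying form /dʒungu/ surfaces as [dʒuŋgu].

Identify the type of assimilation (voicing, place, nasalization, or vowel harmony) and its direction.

place assimilation, regressive

/n/→[ŋ].
Each target copies a feature from the following segment, so the direction is regressive.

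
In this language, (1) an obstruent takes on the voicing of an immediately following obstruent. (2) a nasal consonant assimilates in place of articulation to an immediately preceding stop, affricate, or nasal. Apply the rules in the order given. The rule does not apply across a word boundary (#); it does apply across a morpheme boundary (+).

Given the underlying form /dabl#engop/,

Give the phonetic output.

[dabl#engop]

Rule 1: no segment meets the rule's conditions; no change.
After rule 1: dabl#engop
Rule 2: no segment meets the rule's conditions; no change.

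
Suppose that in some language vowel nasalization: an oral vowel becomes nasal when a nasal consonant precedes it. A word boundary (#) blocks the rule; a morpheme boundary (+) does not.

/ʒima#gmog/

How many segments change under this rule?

/a/ after nasal /m/ → [ã]
/o/ after nasal /m/ → [õ]
2 segments change.

2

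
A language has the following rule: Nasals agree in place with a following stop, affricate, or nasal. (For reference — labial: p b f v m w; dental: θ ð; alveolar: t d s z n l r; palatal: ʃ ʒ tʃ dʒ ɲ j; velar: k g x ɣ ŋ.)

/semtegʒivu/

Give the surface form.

/m/ before /t/ (alveolar) → [n]

[sentegʒivu]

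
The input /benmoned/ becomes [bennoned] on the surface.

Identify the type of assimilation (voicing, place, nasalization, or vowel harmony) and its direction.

/m/→[n].
Each target copies a feature from the preceding segment, so the direction is progressive.

place assimilation, progressive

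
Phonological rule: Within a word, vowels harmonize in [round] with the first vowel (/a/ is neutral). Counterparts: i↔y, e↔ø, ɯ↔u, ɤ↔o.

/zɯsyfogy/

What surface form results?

/y/ harmonizes with /ɯ/ ([-round]) → [i]
/o/ harmonizes with /ɯ/ ([-round]) → [ɤ]
/y/ harmonizes with /ɯ/ ([-round]) → [i]

[zɯsifɤgi]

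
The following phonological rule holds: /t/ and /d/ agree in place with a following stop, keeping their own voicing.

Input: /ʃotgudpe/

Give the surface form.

[ʃokgubpe]

/t/ before /g/ (velar) → [k]
/d/ before /p/ (labial) → [b]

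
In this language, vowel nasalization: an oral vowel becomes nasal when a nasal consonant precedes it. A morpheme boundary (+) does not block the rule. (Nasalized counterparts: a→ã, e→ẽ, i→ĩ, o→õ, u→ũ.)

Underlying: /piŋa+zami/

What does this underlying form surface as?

/a/ after nasal /ŋ/ → [ã]
/i/ after nasal /m/ → [ĩ]

[piŋã+zamĩ]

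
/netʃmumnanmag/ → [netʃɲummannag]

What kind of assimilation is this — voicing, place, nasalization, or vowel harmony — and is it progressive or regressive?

place assimilation, progressive

/m/→[ɲ] /n/→[m] /m/→[n].
Each target copies a feature from the preceding segment, so the direction is progressive.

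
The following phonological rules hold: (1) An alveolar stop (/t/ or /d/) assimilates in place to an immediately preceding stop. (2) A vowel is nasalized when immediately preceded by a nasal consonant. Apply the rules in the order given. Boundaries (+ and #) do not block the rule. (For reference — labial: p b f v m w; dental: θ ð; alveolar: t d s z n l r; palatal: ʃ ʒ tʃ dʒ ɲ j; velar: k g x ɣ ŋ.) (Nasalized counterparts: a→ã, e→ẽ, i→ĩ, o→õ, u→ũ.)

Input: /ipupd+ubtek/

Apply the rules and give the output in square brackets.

Rule 1: /d/ after /p/ (labial) → [b]
Rule 1: /t/ after /b/ (labial) → [p]
After rule 1: ipupb+ubpek
Rule 2: no segment meets the rule's conditions; no change.

[ipupb+ubpek]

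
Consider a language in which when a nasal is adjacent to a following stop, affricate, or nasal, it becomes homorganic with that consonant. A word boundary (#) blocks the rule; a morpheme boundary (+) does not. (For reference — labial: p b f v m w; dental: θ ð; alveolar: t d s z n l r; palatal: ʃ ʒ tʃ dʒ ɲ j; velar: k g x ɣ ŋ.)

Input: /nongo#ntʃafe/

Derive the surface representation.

/n/ before /g/ (velar) → [ŋ]
/n/ before /tʃ/ (palatal) → [ɲ]

[noŋgo#ɲtʃafe]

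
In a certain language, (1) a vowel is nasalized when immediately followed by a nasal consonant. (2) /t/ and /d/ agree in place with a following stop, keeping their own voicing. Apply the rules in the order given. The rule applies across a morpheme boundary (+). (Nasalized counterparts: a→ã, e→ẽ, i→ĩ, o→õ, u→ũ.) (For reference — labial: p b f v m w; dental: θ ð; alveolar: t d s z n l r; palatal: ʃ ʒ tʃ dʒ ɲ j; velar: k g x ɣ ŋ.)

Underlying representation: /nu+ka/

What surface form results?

Rule 1: no segment meets the rule's conditions; no change.
After rule 1: nu+ka
Rule 2: no segment meets the rule's conditions; no change.

[nu+ka]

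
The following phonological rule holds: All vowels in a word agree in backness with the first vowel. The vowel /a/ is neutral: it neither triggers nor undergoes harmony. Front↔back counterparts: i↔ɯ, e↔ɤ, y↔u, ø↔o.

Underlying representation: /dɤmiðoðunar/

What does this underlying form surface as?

[dɤmɯðoðunar]

/i/ harmonizes with /ɤ/ ([+back]) → [ɯ]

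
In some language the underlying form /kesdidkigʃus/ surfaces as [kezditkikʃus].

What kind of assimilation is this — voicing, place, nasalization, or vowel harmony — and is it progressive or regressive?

/s/→[z] /d/→[t] /g/→[k].
Each target copies a feature from the following segment, so the direction is regressive.

voicing assimilation, regressive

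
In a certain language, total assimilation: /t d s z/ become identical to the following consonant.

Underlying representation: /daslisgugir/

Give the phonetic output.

[dalliggugir]

/s/ before /l/ → [l] (total assimilation)
/s/ before /g/ → [g] (total assimilation)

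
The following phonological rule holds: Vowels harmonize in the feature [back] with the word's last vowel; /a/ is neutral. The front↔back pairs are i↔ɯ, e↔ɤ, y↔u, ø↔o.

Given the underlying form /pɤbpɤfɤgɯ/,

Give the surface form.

[pɤbpɤfɤgɯ]

no segment meets the rule's conditions; no change.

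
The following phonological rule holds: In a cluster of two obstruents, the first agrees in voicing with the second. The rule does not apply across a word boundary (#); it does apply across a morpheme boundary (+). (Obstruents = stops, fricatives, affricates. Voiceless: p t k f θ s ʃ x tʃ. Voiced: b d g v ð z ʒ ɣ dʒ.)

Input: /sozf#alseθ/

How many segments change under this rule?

/z/ before /f/ (voiceless) → [s]
1 segment changes.

1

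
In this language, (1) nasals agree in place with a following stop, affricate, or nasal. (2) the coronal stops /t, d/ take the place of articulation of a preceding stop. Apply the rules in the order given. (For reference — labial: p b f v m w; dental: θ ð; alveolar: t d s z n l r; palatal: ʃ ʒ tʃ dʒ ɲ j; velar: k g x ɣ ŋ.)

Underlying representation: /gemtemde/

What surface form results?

[gentende]

Rule 1: /m/ before /t/ (alveolar) → [n]
Rule 1: /m/ before /d/ (alveolar) → [n]
After rule 1: gentende
Rule 2: no segment meets the rule's conditions; no change.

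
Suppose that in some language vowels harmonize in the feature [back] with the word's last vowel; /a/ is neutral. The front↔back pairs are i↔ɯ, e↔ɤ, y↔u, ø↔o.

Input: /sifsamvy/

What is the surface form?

[sifsamvy]

no segment meets the rule's conditions; no change.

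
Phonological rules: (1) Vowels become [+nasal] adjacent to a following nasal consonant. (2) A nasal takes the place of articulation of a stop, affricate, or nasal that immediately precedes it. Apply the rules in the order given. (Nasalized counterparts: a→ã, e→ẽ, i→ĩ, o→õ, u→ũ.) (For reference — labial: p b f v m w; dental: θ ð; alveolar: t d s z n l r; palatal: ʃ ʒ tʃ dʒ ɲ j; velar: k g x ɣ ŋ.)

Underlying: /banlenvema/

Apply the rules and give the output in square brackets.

Rule 1: /a/ before nasal /n/ → [ã]
Rule 1: /e/ before nasal /n/ → [ẽ]
Rule 1: /e/ before nasal /m/ → [ẽ]
After rule 1: bãnlẽnvẽma
Rule 2: no segment meets the rule's conditions; no change.

[bãnlẽnvẽma]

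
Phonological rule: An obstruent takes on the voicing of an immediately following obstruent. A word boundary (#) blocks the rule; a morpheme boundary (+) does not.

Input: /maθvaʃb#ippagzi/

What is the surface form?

[maðvaʒb#ippagzi]

/θ/ before /v/ (voiced) → [ð]
/ʃ/ before /b/ (voiced) → [ʒ]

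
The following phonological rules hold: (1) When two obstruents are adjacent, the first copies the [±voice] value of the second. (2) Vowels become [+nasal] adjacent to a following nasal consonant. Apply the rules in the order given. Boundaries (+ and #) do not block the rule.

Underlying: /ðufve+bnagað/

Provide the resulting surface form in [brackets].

[ðuvve+bnagað]

Rule 1: /f/ before /v/ (voiced) → [v]
After rule 1: ðuvve+bnagað
Rule 2: no segment meets the rule's conditions; no change.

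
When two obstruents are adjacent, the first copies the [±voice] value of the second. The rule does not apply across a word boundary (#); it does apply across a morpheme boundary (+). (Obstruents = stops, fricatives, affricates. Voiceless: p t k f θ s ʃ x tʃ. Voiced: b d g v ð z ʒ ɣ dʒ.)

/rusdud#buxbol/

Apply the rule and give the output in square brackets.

/s/ before /d/ (voiced) → [z]
/x/ before /b/ (voiced) → [ɣ]

[ruzdud#buɣbol]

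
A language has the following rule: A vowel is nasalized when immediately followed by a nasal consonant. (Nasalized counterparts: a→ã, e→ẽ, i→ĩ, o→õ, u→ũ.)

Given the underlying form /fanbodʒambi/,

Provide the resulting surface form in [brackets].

/a/ before nasal /n/ → [ã]
/a/ before nasal /m/ → [ã]

[fãnbodʒãmbi]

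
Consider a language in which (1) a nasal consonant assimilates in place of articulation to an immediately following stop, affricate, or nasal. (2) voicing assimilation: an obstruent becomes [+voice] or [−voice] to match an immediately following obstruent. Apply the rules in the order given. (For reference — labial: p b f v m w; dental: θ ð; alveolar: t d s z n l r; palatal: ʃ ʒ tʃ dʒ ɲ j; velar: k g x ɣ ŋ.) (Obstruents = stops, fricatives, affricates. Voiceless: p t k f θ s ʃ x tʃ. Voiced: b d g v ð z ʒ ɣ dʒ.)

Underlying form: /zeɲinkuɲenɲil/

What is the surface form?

[zeɲiŋkuɲeɲɲil]

Rule 1: /n/ before /k/ (velar) → [ŋ]
Rule 1: /n/ before /ɲ/ (palatal) → [ɲ]
After rule 1: zeɲiŋkuɲeɲɲil
Rule 2: no segment meets the rule's conditions; no change.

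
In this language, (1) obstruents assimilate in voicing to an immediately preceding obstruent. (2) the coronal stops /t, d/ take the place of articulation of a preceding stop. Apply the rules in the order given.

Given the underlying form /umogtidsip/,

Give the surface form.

Rule 1: /t/ after /g/ (voiced) → [d]
Rule 1: /s/ after /d/ (voiced) → [z]
After rule 1: umogdidzip
Rule 2: /d/ after /g/ (velar) → [g]

[umoggidzip]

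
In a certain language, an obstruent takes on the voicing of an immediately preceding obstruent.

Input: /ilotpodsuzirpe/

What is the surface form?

[ilotpodzuzirpe]

/s/ after /d/ (voiced) → [z]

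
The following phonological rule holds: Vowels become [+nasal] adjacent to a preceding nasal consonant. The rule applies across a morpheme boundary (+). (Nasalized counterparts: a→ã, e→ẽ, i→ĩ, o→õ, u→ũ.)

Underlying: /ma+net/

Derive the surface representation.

/a/ after nasal /m/ → [ã]
/e/ after nasal /n/ → [ẽ]

[mã+nẽt]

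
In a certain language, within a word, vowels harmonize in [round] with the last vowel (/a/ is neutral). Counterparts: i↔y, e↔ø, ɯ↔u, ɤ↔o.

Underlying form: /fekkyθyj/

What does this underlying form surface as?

/e/ harmonizes with /y/ ([+round]) → [ø]

[føkkyθyj]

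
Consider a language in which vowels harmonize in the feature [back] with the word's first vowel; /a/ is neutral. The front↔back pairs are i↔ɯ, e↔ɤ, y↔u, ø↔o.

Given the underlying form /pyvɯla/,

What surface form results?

[pyvila]

/ɯ/ harmonizes with /y/ ([-back]) → [i]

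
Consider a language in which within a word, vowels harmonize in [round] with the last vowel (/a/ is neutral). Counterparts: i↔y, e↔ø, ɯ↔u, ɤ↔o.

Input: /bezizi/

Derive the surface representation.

[bezizi]

no segment meets the rule's conditions; no change.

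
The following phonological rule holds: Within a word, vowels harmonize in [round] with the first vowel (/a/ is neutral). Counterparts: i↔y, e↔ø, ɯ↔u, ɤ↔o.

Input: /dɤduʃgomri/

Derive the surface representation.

/u/ harmonizes with /ɤ/ ([-round]) → [ɯ]
/o/ harmonizes with /ɤ/ ([-round]) → [ɤ]

[dɤdɯʃgɤmri]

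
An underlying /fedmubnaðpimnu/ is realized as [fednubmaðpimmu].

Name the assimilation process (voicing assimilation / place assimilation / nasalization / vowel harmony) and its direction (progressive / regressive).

/m/→[n] /n/→[m] /n/→[m].
Each target copies a feature from the preceding segment, so the direction is progressive.

place assimilation, progressive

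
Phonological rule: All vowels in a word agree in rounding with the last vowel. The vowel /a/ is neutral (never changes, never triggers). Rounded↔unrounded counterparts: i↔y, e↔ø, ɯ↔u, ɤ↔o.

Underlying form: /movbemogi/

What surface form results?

/o/ harmonizes with /i/ ([-round]) → [ɤ]
/o/ harmonizes with /i/ ([-round]) → [ɤ]

[mɤvbemɤgi]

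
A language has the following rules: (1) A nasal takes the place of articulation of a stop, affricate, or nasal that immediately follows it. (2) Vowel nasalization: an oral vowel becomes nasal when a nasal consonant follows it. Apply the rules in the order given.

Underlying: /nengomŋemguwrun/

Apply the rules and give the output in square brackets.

Rule 1: /n/ before /g/ (velar) → [ŋ]
Rule 1: /m/ before /ŋ/ (velar) → [ŋ]
Rule 1: /m/ before /g/ (velar) → [ŋ]
After rule 1: neŋgoŋŋeŋguwrun
Rule 2: /e/ before nasal /ŋ/ → [ẽ]
Rule 2: /o/ before nasal /ŋ/ → [õ]
Rule 2: /e/ before nasal /ŋ/ → [ẽ]
Rule 2: /u/ before nasal /n/ → [ũ]

[nẽŋgõŋŋẽŋguwrũn]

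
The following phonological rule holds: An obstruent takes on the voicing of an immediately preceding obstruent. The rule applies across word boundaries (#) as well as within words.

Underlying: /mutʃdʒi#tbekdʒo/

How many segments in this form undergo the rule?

3

/dʒ/ after /tʃ/ (voiceless) → [tʃ]
/b/ after /t/ (voiceless) → [p]
/dʒ/ after /k/ (voiceless) → [tʃ]
3 segments change.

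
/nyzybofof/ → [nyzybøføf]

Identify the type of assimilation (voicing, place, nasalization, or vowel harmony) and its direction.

vowel harmony, progressive

/o/→[ø] /o/→[ø].
Vowels agree with the first vowel, so the harmony is progressive.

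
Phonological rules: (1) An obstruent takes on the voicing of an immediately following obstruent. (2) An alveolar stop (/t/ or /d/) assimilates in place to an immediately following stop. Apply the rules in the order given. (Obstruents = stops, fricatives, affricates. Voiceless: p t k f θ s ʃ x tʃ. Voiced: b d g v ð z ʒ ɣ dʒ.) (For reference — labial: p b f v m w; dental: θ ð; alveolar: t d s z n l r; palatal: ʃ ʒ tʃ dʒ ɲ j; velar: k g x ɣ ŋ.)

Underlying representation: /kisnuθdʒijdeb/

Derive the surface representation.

[kisnuðdʒijdeb]

Rule 1: /θ/ before /dʒ/ (voiced) → [ð]
After rule 1: kisnuðdʒijdeb
Rule 2: no segment meets the rule's conditions; no change.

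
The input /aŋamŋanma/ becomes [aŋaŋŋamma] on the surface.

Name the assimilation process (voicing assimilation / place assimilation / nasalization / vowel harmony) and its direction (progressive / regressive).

/m/→[ŋ] /n/→[m].
Each target copies a feature from the following segment, so the direction is regressive.

place assimilation, regressive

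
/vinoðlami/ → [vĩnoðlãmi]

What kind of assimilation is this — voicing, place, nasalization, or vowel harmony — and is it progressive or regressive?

/i/→[ĩ] /a/→[ã].
Each target copies a feature from the following segment, so the direction is regressive.

nasalization, regressive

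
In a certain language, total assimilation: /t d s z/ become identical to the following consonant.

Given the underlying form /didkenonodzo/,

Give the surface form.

/d/ before /k/ → [k] (total assimilation)
/d/ before /z/ → [z] (total assimilation)

[dikkenonozzo]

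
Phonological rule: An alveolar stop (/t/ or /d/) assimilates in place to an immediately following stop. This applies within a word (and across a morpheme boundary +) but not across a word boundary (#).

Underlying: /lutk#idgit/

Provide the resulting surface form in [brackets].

[lukk#iggit]

/t/ before /k/ (velar) → [k]
/d/ before /g/ (velar) → [g]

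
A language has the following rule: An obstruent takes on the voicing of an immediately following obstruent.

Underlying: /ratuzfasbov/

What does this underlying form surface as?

/z/ before /f/ (voiceless) → [s]
/s/ before /b/ (voiced) → [z]

[ratusfazbov]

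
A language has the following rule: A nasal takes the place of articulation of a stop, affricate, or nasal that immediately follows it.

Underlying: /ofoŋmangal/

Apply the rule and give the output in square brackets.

[ofommaŋgal]

/ŋ/ before /m/ (labial) → [m]
/n/ before /g/ (velar) → [ŋ]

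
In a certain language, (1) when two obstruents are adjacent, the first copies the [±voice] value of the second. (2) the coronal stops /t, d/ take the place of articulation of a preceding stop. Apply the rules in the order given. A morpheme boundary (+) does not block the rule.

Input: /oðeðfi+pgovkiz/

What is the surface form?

[oðeθfi+bgofkiz]

Rule 1: /ð/ before /f/ (voiceless) → [θ]
Rule 1: /p/ before /g/ (voiced) → [b]
Rule 1: /v/ before /k/ (voiceless) → [f]
After rule 1: oðeθfi+bgofkiz
Rule 2: no segment meets the rule's conditions; no change.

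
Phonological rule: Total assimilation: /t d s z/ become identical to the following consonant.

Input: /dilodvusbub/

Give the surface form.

[dilovvubbub]

/d/ before /v/ → [v] (total assimilation)
/s/ before /b/ → [b] (total assimilation)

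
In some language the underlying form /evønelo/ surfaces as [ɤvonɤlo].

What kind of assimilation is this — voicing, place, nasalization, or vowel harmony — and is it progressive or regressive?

vowel harmony, regressive

/e/→[ɤ] /ø/→[o] /e/→[ɤ].
Vowels agree with the last vowel, so the harmony is regressive.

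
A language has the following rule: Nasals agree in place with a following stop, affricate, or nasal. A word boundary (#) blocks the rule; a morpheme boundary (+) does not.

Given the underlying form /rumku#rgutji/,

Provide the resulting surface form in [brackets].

[ruŋku#rgutji]

/m/ before /k/ (velar) → [ŋ]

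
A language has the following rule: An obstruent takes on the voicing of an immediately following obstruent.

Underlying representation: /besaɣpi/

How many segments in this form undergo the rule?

/ɣ/ before /p/ (voiceless) → [x]
1 segment changes.

1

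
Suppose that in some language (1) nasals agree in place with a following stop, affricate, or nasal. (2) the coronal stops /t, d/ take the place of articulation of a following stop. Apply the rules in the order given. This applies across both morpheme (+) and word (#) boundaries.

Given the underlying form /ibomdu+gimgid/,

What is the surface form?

Rule 1: /m/ before /d/ (alveolar) → [n]
Rule 1: /m/ before /g/ (velar) → [ŋ]
After rule 1: ibondu+giŋgid
Rule 2: no segment meets the rule's conditions; no change.

[ibondu+giŋgid]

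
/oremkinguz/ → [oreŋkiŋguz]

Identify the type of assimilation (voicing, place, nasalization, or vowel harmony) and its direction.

place assimilation, regressive

/m/→[ŋ] /n/→[ŋ].
Each target copies a feature from the following segment, so the direction is regressive.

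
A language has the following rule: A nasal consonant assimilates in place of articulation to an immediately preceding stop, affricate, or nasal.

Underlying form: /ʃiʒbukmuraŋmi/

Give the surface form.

/m/ after /k/ (velar) → [ŋ]
/m/ after /ŋ/ (velar) → [ŋ]

[ʃiʒbukŋuraŋŋi]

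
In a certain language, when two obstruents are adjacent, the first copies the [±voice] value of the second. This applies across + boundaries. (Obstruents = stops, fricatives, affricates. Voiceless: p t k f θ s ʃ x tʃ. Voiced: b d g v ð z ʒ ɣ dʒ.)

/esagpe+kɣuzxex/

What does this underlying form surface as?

[esakpe+gɣusxex]

/g/ before /p/ (voiceless) → [k]
/k/ before /ɣ/ (voiced) → [g]
/z/ before /x/ (voiceless) → [s]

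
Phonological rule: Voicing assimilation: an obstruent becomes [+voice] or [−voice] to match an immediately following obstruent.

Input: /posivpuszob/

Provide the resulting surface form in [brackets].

/v/ before /p/ (voiceless) → [f]
/s/ before /z/ (voiced) → [z]

[posifpuzzob]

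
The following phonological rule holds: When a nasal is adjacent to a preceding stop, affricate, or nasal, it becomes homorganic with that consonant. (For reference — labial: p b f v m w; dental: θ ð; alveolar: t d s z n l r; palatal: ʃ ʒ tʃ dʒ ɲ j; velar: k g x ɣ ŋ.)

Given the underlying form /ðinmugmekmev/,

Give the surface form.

/m/ after /n/ (alveolar) → [n]
/m/ after /g/ (velar) → [ŋ]
/m/ after /k/ (velar) → [ŋ]

[ðinnugŋekŋev]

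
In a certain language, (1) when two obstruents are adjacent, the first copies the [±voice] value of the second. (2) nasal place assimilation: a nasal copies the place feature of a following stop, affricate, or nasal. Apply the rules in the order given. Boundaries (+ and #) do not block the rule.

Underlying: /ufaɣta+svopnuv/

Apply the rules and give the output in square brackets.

Rule 1: /ɣ/ before /t/ (voiceless) → [x]
Rule 1: /s/ before /v/ (voiced) → [z]
After rule 1: ufaxta+zvopnuv
Rule 2: no segment meets the rule's conditions; no change.

[ufaxta+zvopnuv]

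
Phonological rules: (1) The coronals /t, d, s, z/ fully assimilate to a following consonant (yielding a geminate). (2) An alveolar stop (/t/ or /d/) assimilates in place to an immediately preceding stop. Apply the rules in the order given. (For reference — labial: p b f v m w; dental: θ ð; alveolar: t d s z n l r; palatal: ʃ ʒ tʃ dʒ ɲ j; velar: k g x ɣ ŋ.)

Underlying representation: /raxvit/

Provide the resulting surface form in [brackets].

Rule 1: no segment meets the rule's conditions; no change.
After rule 1: raxvit
Rule 2: no segment meets the rule's conditions; no change.

[raxvit]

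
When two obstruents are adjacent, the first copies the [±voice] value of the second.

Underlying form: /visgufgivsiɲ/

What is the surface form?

[vizguvgifsiɲ]

/s/ before /g/ (voiced) → [z]
/f/ before /g/ (voiced) → [v]
/v/ before /s/ (voiceless) → [f]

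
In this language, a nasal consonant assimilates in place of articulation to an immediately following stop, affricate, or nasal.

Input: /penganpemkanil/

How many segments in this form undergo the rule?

/n/ before /g/ (velar) → [ŋ]
/n/ before /p/ (labial) → [m]
/m/ before /k/ (velar) → [ŋ]
3 segments change.

3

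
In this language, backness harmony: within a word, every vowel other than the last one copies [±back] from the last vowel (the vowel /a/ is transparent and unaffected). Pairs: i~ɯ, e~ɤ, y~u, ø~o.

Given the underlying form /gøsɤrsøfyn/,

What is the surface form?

/ɤ/ harmonizes with /y/ ([-back]) → [e]

[gøsersøfyn]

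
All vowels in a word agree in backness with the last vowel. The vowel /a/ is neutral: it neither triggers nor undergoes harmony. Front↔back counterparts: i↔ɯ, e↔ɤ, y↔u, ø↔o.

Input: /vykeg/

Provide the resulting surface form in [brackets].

no segment meets the rule's conditions; no change.

[vykeg]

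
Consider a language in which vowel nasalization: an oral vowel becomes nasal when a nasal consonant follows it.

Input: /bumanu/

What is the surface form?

[bũmãnu]

/u/ before nasal /m/ → [ũ]
/a/ before nasal /n/ → [ã]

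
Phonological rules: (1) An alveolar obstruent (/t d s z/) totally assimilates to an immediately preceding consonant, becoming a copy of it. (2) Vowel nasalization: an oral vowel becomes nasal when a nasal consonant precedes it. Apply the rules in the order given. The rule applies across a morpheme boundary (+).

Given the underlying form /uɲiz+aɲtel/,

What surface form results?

Rule 1: /t/ after /ɲ/ → [ɲ] (total assimilation)
After rule 1: uɲiz+aɲɲel
Rule 2: /i/ after nasal /ɲ/ → [ĩ]
Rule 2: /e/ after nasal /ɲ/ → [ẽ]

[uɲĩz+aɲɲẽl]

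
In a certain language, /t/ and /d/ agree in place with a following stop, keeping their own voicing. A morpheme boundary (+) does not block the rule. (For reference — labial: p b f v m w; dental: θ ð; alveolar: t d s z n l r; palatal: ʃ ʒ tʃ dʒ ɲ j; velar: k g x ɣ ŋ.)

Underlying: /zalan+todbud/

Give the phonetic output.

/d/ before /b/ (labial) → [b]

[zalan+tobbud]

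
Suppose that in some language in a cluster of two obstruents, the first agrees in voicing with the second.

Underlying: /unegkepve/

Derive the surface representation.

/g/ before /k/ (voiceless) → [k]
/p/ before /v/ (voiced) → [b]

[unekkebve]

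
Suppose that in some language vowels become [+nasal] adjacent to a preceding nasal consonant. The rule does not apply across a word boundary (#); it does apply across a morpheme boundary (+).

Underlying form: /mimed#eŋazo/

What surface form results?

[mĩmẽd#eŋãzo]

/i/ after nasal /m/ → [ĩ]
/e/ after nasal /m/ → [ẽ]
/a/ after nasal /ŋ/ → [ã]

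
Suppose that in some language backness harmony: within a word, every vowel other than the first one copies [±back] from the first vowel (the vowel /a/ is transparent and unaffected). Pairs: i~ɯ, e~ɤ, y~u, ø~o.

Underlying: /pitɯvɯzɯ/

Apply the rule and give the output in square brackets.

[pitivizi]

/ɯ/ harmonizes with /i/ ([-back]) → [i]
/ɯ/ harmonizes with /i/ ([-back]) → [i]
/ɯ/ harmonizes with /i/ ([-back]) → [i]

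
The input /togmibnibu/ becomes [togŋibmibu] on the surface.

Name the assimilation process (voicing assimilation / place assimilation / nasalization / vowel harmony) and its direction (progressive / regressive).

/m/→[ŋ] /n/→[m].
Each target copies a feature from the preceding segment, so the direction is progressive.

place assimilation, progressive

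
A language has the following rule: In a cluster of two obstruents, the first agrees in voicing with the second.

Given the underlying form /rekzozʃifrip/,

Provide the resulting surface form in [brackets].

/k/ before /z/ (voiced) → [g]
/z/ before /ʃ/ (voiceless) → [s]

[regzosʃifrip]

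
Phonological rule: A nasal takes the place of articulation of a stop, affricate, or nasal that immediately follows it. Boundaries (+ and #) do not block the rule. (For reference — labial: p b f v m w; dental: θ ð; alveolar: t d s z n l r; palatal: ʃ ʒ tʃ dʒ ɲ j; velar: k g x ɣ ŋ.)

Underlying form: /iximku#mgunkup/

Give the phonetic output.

[ixiŋku#ŋguŋkup]

/m/ before /k/ (velar) → [ŋ]
/m/ before /g/ (velar) → [ŋ]
/n/ before /k/ (velar) → [ŋ]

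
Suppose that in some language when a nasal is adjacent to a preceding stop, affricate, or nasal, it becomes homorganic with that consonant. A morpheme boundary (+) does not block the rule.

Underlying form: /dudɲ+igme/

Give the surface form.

[dudn+igŋe]

/ɲ/ after /d/ (alveolar) → [n]
/m/ after /g/ (velar) → [ŋ]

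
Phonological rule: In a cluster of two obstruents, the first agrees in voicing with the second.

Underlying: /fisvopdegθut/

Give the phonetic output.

[fizvobdekθut]

/s/ before /v/ (voiced) → [z]
/p/ before /d/ (voiced) → [b]
/g/ before /θ/ (voiceless) → [k]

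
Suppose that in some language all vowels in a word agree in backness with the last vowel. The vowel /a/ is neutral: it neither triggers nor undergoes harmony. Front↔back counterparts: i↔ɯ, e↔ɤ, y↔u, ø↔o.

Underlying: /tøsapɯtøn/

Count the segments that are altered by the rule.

1

/ɯ/ harmonizes with /ø/ ([-back]) → [i]
1 segment changes.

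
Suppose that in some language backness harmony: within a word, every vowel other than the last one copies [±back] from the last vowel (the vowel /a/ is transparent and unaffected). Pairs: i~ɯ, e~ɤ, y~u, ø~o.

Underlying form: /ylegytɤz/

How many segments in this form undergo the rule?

/y/ harmonizes with /ɤ/ ([+back]) → [u]
/e/ harmonizes with /ɤ/ ([+back]) → [ɤ]
/y/ harmonizes with /ɤ/ ([+back]) → [u]
3 segments change.

3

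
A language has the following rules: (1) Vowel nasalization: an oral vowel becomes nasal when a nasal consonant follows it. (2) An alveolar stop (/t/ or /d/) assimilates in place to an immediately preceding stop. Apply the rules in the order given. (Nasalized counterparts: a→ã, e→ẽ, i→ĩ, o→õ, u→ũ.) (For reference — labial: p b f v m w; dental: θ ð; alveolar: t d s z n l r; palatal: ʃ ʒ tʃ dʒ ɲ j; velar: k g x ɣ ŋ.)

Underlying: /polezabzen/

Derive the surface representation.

[polezabzẽn]

Rule 1: /e/ before nasal /n/ → [ẽ]
After rule 1: polezabzẽn
Rule 2: no segment meets the rule's conditions; no change.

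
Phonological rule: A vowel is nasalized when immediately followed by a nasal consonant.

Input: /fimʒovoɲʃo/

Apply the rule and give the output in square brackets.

[fĩmʒovõɲʃo]

/i/ before nasal /m/ → [ĩ]
/o/ before nasal /ɲ/ → [õ]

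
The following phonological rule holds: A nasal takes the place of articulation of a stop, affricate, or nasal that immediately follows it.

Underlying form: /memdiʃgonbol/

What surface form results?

/m/ before /d/ (alveolar) → [n]
/n/ before /b/ (labial) → [m]

[mendiʃgombol]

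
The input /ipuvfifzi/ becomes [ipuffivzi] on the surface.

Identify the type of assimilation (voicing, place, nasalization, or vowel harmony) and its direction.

/v/→[f] /f/→[v].
Each target copies a feature from the following segment, so the direction is regressive.

voicing assimilation, regressive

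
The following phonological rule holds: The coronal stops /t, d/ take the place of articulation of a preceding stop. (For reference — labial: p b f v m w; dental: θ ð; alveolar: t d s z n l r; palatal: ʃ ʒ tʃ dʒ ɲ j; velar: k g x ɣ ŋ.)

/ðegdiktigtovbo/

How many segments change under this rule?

3

/d/ after /g/ (velar) → [g]
/t/ after /k/ (velar) → [k]
/t/ after /g/ (velar) → [k]
3 segments change.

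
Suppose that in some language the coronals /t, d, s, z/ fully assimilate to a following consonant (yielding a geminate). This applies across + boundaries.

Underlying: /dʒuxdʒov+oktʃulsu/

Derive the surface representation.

[dʒuxdʒov+oktʃulsu]

no segment meets the rule's conditions; no change.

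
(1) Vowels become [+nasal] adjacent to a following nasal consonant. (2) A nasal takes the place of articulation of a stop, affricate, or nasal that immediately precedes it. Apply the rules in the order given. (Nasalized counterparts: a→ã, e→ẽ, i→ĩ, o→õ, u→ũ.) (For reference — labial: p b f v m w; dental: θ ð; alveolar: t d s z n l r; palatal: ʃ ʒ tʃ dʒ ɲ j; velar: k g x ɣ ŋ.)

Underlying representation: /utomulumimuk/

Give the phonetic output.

[utõmulũmĩmuk]

Rule 1: /o/ before nasal /m/ → [õ]
Rule 1: /u/ before nasal /m/ → [ũ]
Rule 1: /i/ before nasal /m/ → [ĩ]
After rule 1: utõmulũmĩmuk
Rule 2: no segment meets the rule's conditions; no change.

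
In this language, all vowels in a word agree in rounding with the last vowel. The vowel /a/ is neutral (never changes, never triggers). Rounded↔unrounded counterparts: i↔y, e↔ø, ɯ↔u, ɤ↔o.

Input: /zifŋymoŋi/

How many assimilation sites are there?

/y/ harmonizes with /i/ ([-round]) → [i]
/o/ harmonizes with /i/ ([-round]) → [ɤ]
2 segments change.

2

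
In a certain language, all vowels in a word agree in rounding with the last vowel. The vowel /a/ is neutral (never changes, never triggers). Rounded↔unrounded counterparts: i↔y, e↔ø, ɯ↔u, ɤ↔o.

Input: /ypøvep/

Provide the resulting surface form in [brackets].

[ipevep]

/y/ harmonizes with /e/ ([-round]) → [i]
/ø/ harmonizes with /e/ ([-round]) → [e]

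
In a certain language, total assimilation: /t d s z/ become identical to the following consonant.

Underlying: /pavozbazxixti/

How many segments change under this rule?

/z/ before /b/ → [b] (total assimilation)
/z/ before /x/ → [x] (total assimilation)
2 segments change.

2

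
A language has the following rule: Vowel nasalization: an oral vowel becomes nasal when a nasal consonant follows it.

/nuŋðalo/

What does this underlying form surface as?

/u/ before nasal /ŋ/ → [ũ]

[nũŋðalo]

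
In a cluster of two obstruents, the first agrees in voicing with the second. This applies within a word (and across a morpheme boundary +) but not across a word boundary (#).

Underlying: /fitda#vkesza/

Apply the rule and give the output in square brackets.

[fidda#fkezza]

/t/ before /d/ (voiced) → [d]
/v/ before /k/ (voiceless) → [f]
/s/ before /z/ (voiced) → [z]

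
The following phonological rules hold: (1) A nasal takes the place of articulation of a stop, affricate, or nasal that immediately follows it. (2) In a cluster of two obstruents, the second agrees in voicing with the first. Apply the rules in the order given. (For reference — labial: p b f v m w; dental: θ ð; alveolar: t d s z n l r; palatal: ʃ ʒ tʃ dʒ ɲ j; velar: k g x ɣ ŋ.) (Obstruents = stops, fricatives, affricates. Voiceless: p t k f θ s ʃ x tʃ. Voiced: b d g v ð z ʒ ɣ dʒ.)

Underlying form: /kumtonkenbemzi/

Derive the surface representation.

[kuntoŋkembemzi]

Rule 1: /m/ before /t/ (alveolar) → [n]
Rule 1: /n/ before /k/ (velar) → [ŋ]
Rule 1: /n/ before /b/ (labial) → [m]
After rule 1: kuntoŋkembemzi
Rule 2: no segment meets the rule's conditions; no change.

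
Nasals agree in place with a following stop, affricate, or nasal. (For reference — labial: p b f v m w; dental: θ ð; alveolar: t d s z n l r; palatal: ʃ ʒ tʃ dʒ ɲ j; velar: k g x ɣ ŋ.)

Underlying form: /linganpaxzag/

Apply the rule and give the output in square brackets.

[liŋgampaxzag]

/n/ before /g/ (velar) → [ŋ]
/n/ before /p/ (labial) → [m]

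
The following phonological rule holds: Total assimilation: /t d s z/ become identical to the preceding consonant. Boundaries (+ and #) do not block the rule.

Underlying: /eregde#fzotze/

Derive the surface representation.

[eregge#ffotte]

/d/ after /g/ → [g] (total assimilation)
/z/ after /f/ → [f] (total assimilation)
/z/ after /t/ → [t] (total assimilation)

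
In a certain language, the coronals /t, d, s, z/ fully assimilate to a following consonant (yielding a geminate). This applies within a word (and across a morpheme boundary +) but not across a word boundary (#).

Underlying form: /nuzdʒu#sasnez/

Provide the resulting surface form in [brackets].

[nudʒdʒu#sannez]

/z/ before /dʒ/ → [dʒ] (total assimilation)
/s/ before /n/ → [n] (total assimilation)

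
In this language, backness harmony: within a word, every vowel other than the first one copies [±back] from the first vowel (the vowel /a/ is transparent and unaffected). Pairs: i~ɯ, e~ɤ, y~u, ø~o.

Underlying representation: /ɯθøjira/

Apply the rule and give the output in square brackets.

[ɯθojɯra]

/ø/ harmonizes with /ɯ/ ([+back]) → [o]
/i/ harmonizes with /ɯ/ ([+back]) → [ɯ]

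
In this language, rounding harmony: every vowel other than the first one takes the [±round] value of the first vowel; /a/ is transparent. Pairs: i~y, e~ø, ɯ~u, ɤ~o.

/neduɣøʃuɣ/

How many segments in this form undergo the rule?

3

/u/ harmonizes with /e/ ([-round]) → [ɯ]
/ø/ harmonizes with /e/ ([-round]) → [e]
/u/ harmonizes with /e/ ([-round]) → [ɯ]
3 segments change.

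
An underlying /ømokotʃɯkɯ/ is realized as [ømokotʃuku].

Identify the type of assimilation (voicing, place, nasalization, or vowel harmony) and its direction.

vowel harmony, progressive

/ɯ/→[u] /ɯ/→[u].
Vowels agree with the first vowel, so the harmony is progressive.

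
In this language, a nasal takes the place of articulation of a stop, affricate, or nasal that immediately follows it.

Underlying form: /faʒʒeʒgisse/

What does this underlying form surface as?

no segment meets the rule's conditions; no change.

[faʒʒeʒgisse]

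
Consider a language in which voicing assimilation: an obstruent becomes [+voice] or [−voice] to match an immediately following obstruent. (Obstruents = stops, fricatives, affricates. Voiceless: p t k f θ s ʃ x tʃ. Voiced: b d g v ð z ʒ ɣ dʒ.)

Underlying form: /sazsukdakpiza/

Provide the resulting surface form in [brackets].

[sassugdakpiza]

/z/ before /s/ (voiceless) → [s]
/k/ before /d/ (voiced) → [g]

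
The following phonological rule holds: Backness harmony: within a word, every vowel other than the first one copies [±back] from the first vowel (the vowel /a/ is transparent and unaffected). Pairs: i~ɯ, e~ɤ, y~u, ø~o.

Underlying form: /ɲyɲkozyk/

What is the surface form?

/o/ harmonizes with /y/ ([-back]) → [ø]

[ɲyɲkøzyk]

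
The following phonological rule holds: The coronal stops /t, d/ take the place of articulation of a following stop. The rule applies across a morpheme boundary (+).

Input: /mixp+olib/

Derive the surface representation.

[mixp+olib]

no segment meets the rule's conditions; no change.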